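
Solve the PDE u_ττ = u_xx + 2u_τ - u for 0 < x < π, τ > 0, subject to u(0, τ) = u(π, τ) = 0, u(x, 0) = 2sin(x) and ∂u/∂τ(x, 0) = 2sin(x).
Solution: Substitute u = exp(τ)w.
Then u_τ = exp(τ)(w_τ + w), u_ττ = exp(τ)(w_ττ + 2w_τ + w), u_xx = exp(τ)w_xx; substituting and dividing by exp(τ), the lower-order terms cancel: w_ττ = w_xx (standard wave equation).
Data for w: w(x,0) = u(x,0) = 2sin(x); w_τ(x,0) = u_τ(x,0) - u(x,0) = 0. The boundary conditions carry over: w(0,τ) = w(π,τ) = 0.
Separating variables: w = Σ [A_n cos(ω_n τ) + B_n sin(ω_n τ)] sin(nx), ω_n = n. From ICs: A_1=2.
So w(x,τ) = 2sin(x)cos(τ), and u(x,τ) = exp(τ)w(x,τ).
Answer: u(x, τ) = 2exp(τ)sin(x)cos(τ)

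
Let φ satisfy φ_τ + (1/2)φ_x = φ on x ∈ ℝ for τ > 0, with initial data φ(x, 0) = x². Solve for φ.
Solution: Substitute φ = exp(τ)u.
Then φ_τ = exp(τ)(u_τ + u), φ_x = exp(τ)u_x; substituting and dividing by exp(τ), the lower-order terms cancel: u_τ + (1/2)u_x = 0 (standard advection equation).
Data for u: u(x,0) = φ(x,0) = x².
By characteristics (dx/dτ = 1/2), u(x,τ) = f(x - (1/2)τ) with f = u(·, 0).
So u(x,τ) = x² - xτ + (1/4)τ², and φ(x,τ) = exp(τ)u(x,τ).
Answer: φ(x, τ) = x²exp(τ) - xτexp(τ) + (1/4)τ²exp(τ)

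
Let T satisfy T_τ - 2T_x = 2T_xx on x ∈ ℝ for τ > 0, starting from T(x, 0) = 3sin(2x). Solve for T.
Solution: Moving frame: η = x + 2τ, σ = τ, T = u(η,σ), so T_τ = u_σ + 2u_η and T_xx = u_ηη.
Hence T_τ - 2T_x = u_σ and the PDE becomes the heat equation u_σ = 2u_ηη on η ∈ ℝ.
Initial data: u(η,0) = T(η,0) = 3sin(2η). Each mode sin(nη) decays as exp(-2n²σ) on ℝ, so u(η,σ) = Σ c_n exp(-2n²σ) sin(nη) with c_2=3: u(η,σ) = 3exp(-8σ)sin(2η).
Substituting back: T(x,τ) = u(x + 2τ, τ).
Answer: T(x, τ) = 3exp(-8τ)sin(2x + 4τ)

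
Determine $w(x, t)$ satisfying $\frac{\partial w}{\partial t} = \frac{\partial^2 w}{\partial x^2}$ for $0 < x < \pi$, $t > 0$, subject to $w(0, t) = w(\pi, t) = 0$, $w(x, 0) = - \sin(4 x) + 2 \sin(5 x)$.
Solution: Separating variables: $w = \sum c_n e^{-n^2t} \sin(nx)$. From $w(x,0) = - \sin(4 x) + 2 \sin(5 x)$: $c_4=-1, c_5=2$.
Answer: $w(x, t) = - e^{-16 t} \sin(4 x) + 2 e^{-25 t} \sin(5 x)$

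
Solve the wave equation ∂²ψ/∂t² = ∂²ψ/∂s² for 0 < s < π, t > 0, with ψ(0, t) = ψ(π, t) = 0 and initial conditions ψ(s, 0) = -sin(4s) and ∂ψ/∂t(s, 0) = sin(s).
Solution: Using separation of variables ψ = X(s)T(t):
Eigenfunctions: sin(ns), n = 1, 2, 3, ...
General solution: ψ(s, t) = Σ [A_n cos(n t) + B_n sin(n t)] sin(ns)
From ψ(s,0) = -sin(4s): A_4=-1. From ψ_t(s,0) = sin(s), using ψ_t(s,0) = Σ ω_n B_n sin(ns) with ω_n = n: B_1 = 1/1 = 1.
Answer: ψ(s, t) = sin(s)sin(t) - sin(4s)cos(4t)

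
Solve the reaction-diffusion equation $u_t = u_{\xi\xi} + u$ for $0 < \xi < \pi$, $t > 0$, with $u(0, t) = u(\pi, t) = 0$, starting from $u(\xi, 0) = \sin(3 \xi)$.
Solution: Substitute $u = e^{t}w$.
Then $u_t = e^{t}(w_t + w)$, $u_{\xi\xi} = e^{t}w_{\xi\xi}$; substituting and dividing by $e^{t}$, the lower-order terms cancel: $w_t = w_{\xi\xi}$ (standard heat equation).
Data for $w$: $w(\xi,0) = u(\xi,0) = \sin(3 \xi)$. The boundary conditions carry over: $w(0,t) = w(\pi,t) = 0$.
Separating variables: $w = \sum c_n e^{-n^2t} \sin(n\xi)$. From $w(\xi,0) = \sin(3 \xi)$: $c_3=1$.
So $w(\xi,t) = e^{-9 t} \sin(3 \xi)$, and $u(\xi,t) = e^{t}w(\xi,t)$.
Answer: $u(\xi, t) = e^{-8 t} \sin(3 \xi)$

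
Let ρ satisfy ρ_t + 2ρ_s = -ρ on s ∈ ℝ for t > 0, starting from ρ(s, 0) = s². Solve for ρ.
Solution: Substitute ρ = exp(-t)u, i.e. u = exp(t)ρ.
By the product rule, ρ_t = exp(-t)(u_t - u), ρ_s = exp(-t)u_s.
Substituting into the PDE and dividing by exp(-t): u_t - u + 2u_s = -u.
The lower-order terms cancel, leaving the standard advection equation u_t + 2u_s = 0.
Initial data for u: u(s,0) = ρ(s,0) = s².
Solve for u:
  By method of characteristics (waves move right with speed 2):
  Along characteristics s - 2t = const, u is constant, so u(s,t) = f(s - 2t) with f = u(·, 0).
Hence u(s,t) = s² - 4st + 4t².
Transform back: ρ(s,t) = exp(-t)u(s,t).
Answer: ρ(s, t) = s²exp(-t) - 4stexp(-t) + 4t²exp(-t)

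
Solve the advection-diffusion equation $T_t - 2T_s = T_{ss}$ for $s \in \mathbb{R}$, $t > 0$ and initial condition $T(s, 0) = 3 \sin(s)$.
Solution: Change to a moving frame: let $\eta = s + 2t$, $\sigma = t$ and write $T(s,t) = u(\eta,\sigma)$.
By the chain rule $T_t = u_{\sigma} + 2u_{\eta}$, $T_s = u_{\eta}$, $T_{ss} = u_{\eta\eta}$.
Then $T_t - 2T_s = u_{\sigma}$: the advection term cancels and the PDE becomes the heat equation $u_{\sigma} = u_{\eta\eta}$ on $\eta \in \mathbb{R}$.
Initial data: $u(\eta,0) = T(\eta,0) = 3 \sin(\eta)$.
On $\eta \in \mathbb{R}$ each mode satisfies $(\sin(n\eta))'' = -n^2 \sin(n\eta)$, so $e^{-n^2\sigma} \sin(n\eta)$ solves the heat equation; by superposition $u(\eta,\sigma) = \sum c_n e^{-n^2\sigma} \sin(n\eta)$.
Reading off the coefficients: $c_1=3$, so $u(\eta,\sigma) = 3 e^{-\sigma} \sin(\eta)$.
Substituting back $\eta = s + 2t$, $\sigma = t$: $T(s,t) = u(s + 2t, t)$.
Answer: $T(s, t) = 3 e^{-t} \sin(s + 2 t)$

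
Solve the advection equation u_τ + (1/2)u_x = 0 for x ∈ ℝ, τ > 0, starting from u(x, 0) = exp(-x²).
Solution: By method of characteristics (waves move right with speed 1/2):
Along characteristics x - (1/2)τ = const, u is constant, so u(x,τ) = f(x - (1/2)τ) with f = u(·, 0).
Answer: u(x, τ) = exp(-(x - τ/2)²)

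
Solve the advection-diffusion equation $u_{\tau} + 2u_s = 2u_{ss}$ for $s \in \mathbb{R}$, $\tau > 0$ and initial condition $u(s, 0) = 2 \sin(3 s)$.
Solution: Change to a moving frame: let $\eta = s - 2\tau$, $\sigma = \tau$ and write $u(s,\tau) = w(\eta,\sigma)$.
By the chain rule $u_{\tau} = w_{\sigma} - 2w_{\eta}$, $u_s = w_{\eta}$, $u_{ss} = w_{\eta\eta}$.
Then $u_{\tau} + 2u_s = w_{\sigma}$: the advection term cancels and the PDE becomes the heat equation $w_{\sigma} = 2w_{\eta\eta}$ on $\eta \in \mathbb{R}$.
Initial data: $w(\eta,0) = u(\eta,0) = 2 \sin(3 \eta)$.
On $\eta \in \mathbb{R}$ each mode satisfies $(\sin(n\eta))'' = -n^2 \sin(n\eta)$, so $e^{-2n^2\sigma} \sin(n\eta)$ solves the heat equation; by superposition $w(\eta,\sigma) = \sum c_n e^{-2n^2\sigma} \sin(n\eta)$.
Reading off the coefficients: $c_3=2$, so $w(\eta,\sigma) = 2 e^{-18 \sigma} \sin(3 \eta)$.
Substituting back $\eta = s - 2\tau$, $\sigma = \tau$: $u(s,\tau) = w(s - 2\tau, \tau)$.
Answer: $u(s, \tau) = -2 e^{-18 \tau} \sin(6 \tau - 3 s)$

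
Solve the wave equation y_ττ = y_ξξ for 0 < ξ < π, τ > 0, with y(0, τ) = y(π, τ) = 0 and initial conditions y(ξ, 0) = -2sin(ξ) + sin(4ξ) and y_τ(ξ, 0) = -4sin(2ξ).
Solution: Using separation of variables y = X(ξ)T(τ):
Eigenfunctions: sin(nξ), n = 1, 2, 3, ...
General solution: y(ξ, τ) = Σ [A_n cos(n τ) + B_n sin(n τ)] sin(nξ)
From y(ξ,0) = -2sin(ξ) + sin(4ξ): A_1=-2, A_4=1. From y_τ(ξ,0) = -4sin(2ξ), using y_τ(ξ,0) = Σ ω_n B_n sin(nξ) with ω_n = n: B_2 = (-4)/2 = -2.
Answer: y(ξ, τ) = -2sin(ξ)cos(τ) - 2sin(2ξ)sin(2τ) + sin(4ξ)cos(4τ)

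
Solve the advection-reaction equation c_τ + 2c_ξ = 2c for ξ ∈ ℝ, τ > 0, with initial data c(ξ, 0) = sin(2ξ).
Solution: Substitute c = exp(2τ)u, i.e. u = exp(-2τ)c.
By the product rule, c_τ = exp(2τ)(u_τ + 2u), c_ξ = exp(2τ)u_ξ.
Substituting into the PDE and dividing by exp(2τ): u_τ + 2u + 2u_ξ = 2u.
The lower-order terms cancel, leaving the standard advection equation u_τ + 2u_ξ = 0.
Initial data for u: u(ξ,0) = c(ξ,0) = sin(2ξ).
Solve for u:
  By method of characteristics (waves move right with speed 2):
  Along characteristics ξ - 2τ = const, u is constant, so u(ξ,τ) = f(ξ - 2τ) with f = u(·, 0).
Hence u(ξ,τ) = sin(2ξ - 4τ).
Transform back: c(ξ,τ) = exp(2τ)u(ξ,τ).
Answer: c(ξ, τ) = exp(2τ)sin(2ξ - 4τ)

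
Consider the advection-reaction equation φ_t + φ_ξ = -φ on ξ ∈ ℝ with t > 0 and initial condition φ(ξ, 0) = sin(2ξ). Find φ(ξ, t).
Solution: Substitute φ = exp(-t)u, i.e. u = exp(t)φ.
By the product rule, φ_t = exp(-t)(u_t - u), φ_ξ = exp(-t)u_ξ.
Substituting into the PDE and dividing by exp(-t): u_t - u + u_ξ = -u.
The lower-order terms cancel, leaving the standard advection equation u_t + u_ξ = 0.
Initial data for u: u(ξ,0) = φ(ξ,0) = sin(2ξ).
Solve for u:
  By method of characteristics (waves move right with speed 1):
  Along characteristics ξ - t = const, u is constant, so u(ξ,t) = f(ξ - t) with f = u(·, 0).
Hence u(ξ,t) = -sin(2t - 2ξ).
Transform back: φ(ξ,t) = exp(-t)u(ξ,t).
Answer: φ(ξ, t) = -exp(-t)sin(2t - 2ξ)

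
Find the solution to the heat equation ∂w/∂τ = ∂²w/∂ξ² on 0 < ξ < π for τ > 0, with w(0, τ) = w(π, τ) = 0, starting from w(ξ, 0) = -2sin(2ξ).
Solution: Using separation of variables w = X(ξ)T(τ):
Eigenfunctions: sin(nξ), n = 1, 2, 3, ...
General solution: w(ξ, τ) = Σ c_n sin(nξ) exp(-n² τ)
Matching w(ξ,0) = -2sin(2ξ) term by term: c_2=-2.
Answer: w(ξ, τ) = -2exp(-4τ)sin(2ξ)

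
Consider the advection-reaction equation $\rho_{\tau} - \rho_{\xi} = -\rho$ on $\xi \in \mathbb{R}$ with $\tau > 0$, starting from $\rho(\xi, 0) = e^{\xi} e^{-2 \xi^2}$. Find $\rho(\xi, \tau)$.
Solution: Substitute $\rho = e^{\xi}u$.
Then $\rho_{\xi} = e^{\xi}(u_{\xi} + u)$, $\rho_{\tau} = e^{\xi}u_{\tau}$; substituting and dividing by $e^{\xi}$, the lower-order terms cancel: $u_{\tau} - u_{\xi} = 0$ (standard advection equation).
Data for $u$: $u(\xi,0) = e^{-\xi}\rho(\xi,0) = e^{-2 \xi^2}$.
By characteristics ($d\xi/d\tau = -1$), $u(\xi,\tau) = f(\xi + \tau)$ with $f = u( \cdot , 0)$.
So $u(\xi,\tau) = e^{-2 (\xi + \tau)^2}$, and $\rho(\xi,\tau) = e^{\xi}u(\xi,\tau)$.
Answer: $\rho(\xi, \tau) = e^{\xi} e^{-2 (\tau + \xi)^2}$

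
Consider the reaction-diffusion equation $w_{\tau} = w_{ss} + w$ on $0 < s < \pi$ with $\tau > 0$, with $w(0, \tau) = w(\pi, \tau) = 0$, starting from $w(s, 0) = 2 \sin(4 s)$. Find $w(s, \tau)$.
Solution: Substitute $w = e^{\tau}u$, i.e. $u = e^{-\tau}w$.
By the product rule, $w_{\tau} = e^{\tau}(u_{\tau} + u)$, $w_{ss} = e^{\tau}u_{ss}$.
Substituting into the PDE and dividing by $e^{\tau}$: $u_{\tau} + u = u_{ss} + u$.
The lower-order terms cancel, leaving the standard heat equation $u_{\tau} = u_{ss}$.
Initial data for $u$: $u(s,0) = w(s,0) = 2 \sin(4 s)$. The boundary conditions carry over: $u(0,\tau) = u(\pi,\tau) = 0$.
Solve for $u$:
  Using separation of variables $u = X(s)T(\tau)$:
  Eigenfunctions: $\sin(ns)$, $n = 1, 2, 3, \ldots$
  General solution: $u(s, \tau) = \sum c_n \sin(ns) e^{-n^2 \tau}$
  Matching $u(s,0) = 2 \sin(4 s)$ term by term: $c_4=2$.
Hence $u(s,\tau) = 2 e^{-16 \tau} \sin(4 s)$.
Transform back: $w(s,\tau) = e^{\tau}u(s,\tau)$.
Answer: $w(s, \tau) = 2 e^{-15 \tau} \sin(4 s)$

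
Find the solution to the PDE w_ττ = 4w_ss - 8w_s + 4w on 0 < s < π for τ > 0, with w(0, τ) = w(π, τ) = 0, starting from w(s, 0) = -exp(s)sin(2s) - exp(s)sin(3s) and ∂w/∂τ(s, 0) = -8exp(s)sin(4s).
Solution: Substitute w = exp(s)u.
Then w_s = exp(s)(u_s + u), w_ss = exp(s)(u_ss + 2u_s + u), w_ττ = exp(s)u_ττ; substituting and dividing by exp(s), the lower-order terms cancel: u_ττ = 4u_ss (standard wave equation).
Data for u: u(s,0) = exp(-s)w(s,0) = -sin(2s) - sin(3s); u_τ(s,0) = exp(-s)w_τ(s,0) = -8sin(4s). The boundary conditions carry over: u(0,τ) = u(π,τ) = 0.
Separating variables: u = Σ [A_n cos(ω_n τ) + B_n sin(ω_n τ)] sin(ns), ω_n = 2n. From ICs (B_n = velocity coefficient / ω_n): A_2=-1, A_3=-1, B_4=-1.
So u(s,τ) = -sin(2s)cos(4τ) - sin(3s)cos(6τ) - sin(4s)sin(8τ), and w(s,τ) = exp(s)u(s,τ).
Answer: w(s, τ) = -exp(s)sin(2s)cos(4τ) - exp(s)sin(3s)cos(6τ) - exp(s)sin(4s)sin(8τ)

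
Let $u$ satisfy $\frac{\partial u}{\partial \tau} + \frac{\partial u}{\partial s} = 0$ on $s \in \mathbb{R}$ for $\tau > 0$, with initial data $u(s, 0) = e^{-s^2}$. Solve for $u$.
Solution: By method of characteristics (waves move right with speed 1):
Along characteristics $s - \tau =$ const, $u$ is constant, so $u(s,\tau) = f(s - \tau)$ with $f = u( \cdot , 0)$.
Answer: $u(s, \tau) = e^{-(-\tau + s)^2}$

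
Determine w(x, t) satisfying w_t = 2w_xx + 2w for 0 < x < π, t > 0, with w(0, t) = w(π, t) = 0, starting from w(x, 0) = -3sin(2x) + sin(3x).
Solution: Substitute w = exp(2t)u, i.e. u = exp(-2t)w.
By the product rule, w_t = exp(2t)(u_t + 2u), w_xx = exp(2t)u_xx.
Substituting into the PDE and dividing by exp(2t): u_t + 2u = 2u_xx + 2u.
The lower-order terms cancel, leaving the standard heat equation u_t = 2u_xx.
Initial data for u: u(x,0) = w(x,0) = -3sin(2x) + sin(3x). The boundary conditions carry over: u(0,t) = u(π,t) = 0.
Solve for u:
  Using separation of variables u = X(x)T(t):
  Eigenfunctions: sin(nx), n = 1, 2, 3, ...
  General solution: u(x, t) = Σ c_n sin(nx) exp(-2n² t)
  Matching u(x,0) = -3sin(2x) + sin(3x) term by term: c_2=-3, c_3=1.
Hence u(x,t) = -3exp(-8t)sin(2x) + exp(-18t)sin(3x).
Transform back: w(x,t) = exp(2t)u(x,t).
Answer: w(x, t) = -3exp(-6t)sin(2x) + exp(-16t)sin(3x)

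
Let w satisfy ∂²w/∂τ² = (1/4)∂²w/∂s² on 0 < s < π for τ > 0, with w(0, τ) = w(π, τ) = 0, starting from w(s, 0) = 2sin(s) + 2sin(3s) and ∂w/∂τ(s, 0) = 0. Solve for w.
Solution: Using separation of variables w = X(s)T(τ):
Eigenfunctions: sin(ns), n = 1, 2, 3, ...
General solution: w(s, τ) = Σ [A_n cos(n τ/2) + B_n sin(n τ/2)] sin(ns)
From w(s,0) = 2sin(s) + 2sin(3s): A_1=2, A_3=2. From w_τ(s,0) = 0: all B_n = 0.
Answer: w(s, τ) = 2sin(s)cos(τ/2) + 2sin(3s)cos(3τ/2)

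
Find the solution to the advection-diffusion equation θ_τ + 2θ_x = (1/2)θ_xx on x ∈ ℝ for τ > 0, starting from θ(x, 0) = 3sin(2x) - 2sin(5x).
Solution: Change to a moving frame: let η = x - 2τ, σ = τ and write θ(x,τ) = u(η,σ).
By the chain rule θ_τ = u_σ - 2u_η, θ_x = u_η, θ_xx = u_ηη.
Then θ_τ + 2θ_x = u_σ: the advection term cancels and the PDE becomes the heat equation u_σ = (1/2)u_ηη on η ∈ ℝ.
Initial data: u(η,0) = θ(η,0) = 3sin(2η) - 2sin(5η).
On η ∈ ℝ each mode satisfies (sin(nη))″ = -n² sin(nη), so exp(-n²σ/2) sin(nη) solves the heat equation; by superposition u(η,σ) = Σ c_n exp(-n²σ/2) sin(nη).
Reading off the coefficients: c_2=3, c_5=-2, so u(η,σ) = 3exp(-2σ)sin(2η) - 2exp(-25σ/2)sin(5η).
Substituting back η = x - 2τ, σ = τ: θ(x,τ) = u(x - 2τ, τ).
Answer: θ(x, τ) = 3exp(-2τ)sin(2x - 4τ) - 2exp(-25τ/2)sin(5x - 10τ)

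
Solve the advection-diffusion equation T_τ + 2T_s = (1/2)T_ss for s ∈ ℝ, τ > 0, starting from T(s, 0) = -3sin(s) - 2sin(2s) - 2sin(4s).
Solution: Moving frame: η = s - 2τ, σ = τ, T = u(η,σ), so T_τ = u_σ - 2u_η and T_ss = u_ηη.
Hence T_τ + 2T_s = u_σ and the PDE becomes the heat equation u_σ = (1/2)u_ηη on η ∈ ℝ.
Initial data: u(η,0) = T(η,0) = -3sin(η) - 2sin(2η) - 2sin(4η). Each mode sin(nη) decays as exp(-n²σ/2) on ℝ, so u(η,σ) = Σ c_n exp(-n²σ/2) sin(nη) with c_1=-3, c_2=-2, c_4=-2: u(η,σ) = -2exp(-2σ)sin(2η) - 2exp(-8σ)sin(4η) - 3exp(-σ/2)sin(η).
Substituting back: T(s,τ) = u(s - 2τ, τ).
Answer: T(s, τ) = -2exp(-2τ)sin(2s - 4τ) - 2exp(-8τ)sin(4s - 8τ) - 3exp(-τ/2)sin(s - 2τ)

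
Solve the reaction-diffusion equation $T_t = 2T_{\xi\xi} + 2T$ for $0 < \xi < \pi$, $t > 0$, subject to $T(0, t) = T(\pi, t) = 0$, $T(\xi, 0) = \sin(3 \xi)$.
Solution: Substitute $T = e^{2t}u$.
Then $T_t = e^{2t}(u_t + 2u)$, $T_{\xi\xi} = e^{2t}u_{\xi\xi}$; substituting and dividing by $e^{2t}$, the lower-order terms cancel: $u_t = 2u_{\xi\xi}$ (standard heat equation).
Data for $u$: $u(\xi,0) = T(\xi,0) = \sin(3 \xi)$. The boundary conditions carry over: $u(0,t) = u(\pi,t) = 0$.
Separating variables: $u = \sum c_n e^{-2n^2t} \sin(n\xi)$. From $u(\xi,0) = \sin(3 \xi)$: $c_3=1$.
So $u(\xi,t) = e^{-18 t} \sin(3 \xi)$, and $T(\xi,t) = e^{2t}u(\xi,t)$.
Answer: $T(\xi, t) = e^{-16 t} \sin(3 \xi)$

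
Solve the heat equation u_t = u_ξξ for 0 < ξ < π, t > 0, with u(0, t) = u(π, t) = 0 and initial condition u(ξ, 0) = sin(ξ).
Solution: Separating variables: u = Σ c_n exp(-n²t) sin(nξ). From u(ξ,0) = sin(ξ): c_1=1.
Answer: u(ξ, t) = exp(-t)sin(ξ)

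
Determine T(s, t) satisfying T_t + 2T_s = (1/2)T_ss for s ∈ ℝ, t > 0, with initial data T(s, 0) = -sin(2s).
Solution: Change to a moving frame: let η = s - 2t, σ = t and write T(s,t) = u(η,σ).
By the chain rule T_t = u_σ - 2u_η, T_s = u_η, T_ss = u_ηη.
Then T_t + 2T_s = u_σ: the advection term cancels and the PDE becomes the heat equation u_σ = (1/2)u_ηη on η ∈ ℝ.
Initial data: u(η,0) = T(η,0) = -sin(2η).
On η ∈ ℝ each mode satisfies (sin(nη))″ = -n² sin(nη), so exp(-n²σ/2) sin(nη) solves the heat equation; by superposition u(η,σ) = Σ c_n exp(-n²σ/2) sin(nη).
Reading off the coefficients: c_2=-1, so u(η,σ) = -exp(-2σ)sin(2η).
Substituting back η = s - 2t, σ = t: T(s,t) = u(s - 2t, t).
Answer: T(s, t) = -exp(-2t)sin(2s - 4t)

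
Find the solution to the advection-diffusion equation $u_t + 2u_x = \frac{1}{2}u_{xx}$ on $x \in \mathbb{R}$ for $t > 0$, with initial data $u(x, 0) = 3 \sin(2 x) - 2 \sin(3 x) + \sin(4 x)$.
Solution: Moving frame: $\eta = x - 2t$, $\sigma = t$, $u = w(\eta,\sigma)$, so $u_t = w_{\sigma} - 2w_{\eta}$ and $u_{xx} = w_{\eta\eta}$.
Hence $u_t + 2u_x = w_{\sigma}$ and the PDE becomes the heat equation $w_{\sigma} = \frac{1}{2}w_{\eta\eta}$ on $\eta \in \mathbb{R}$.
Initial data: $w(\eta,0) = u(\eta,0) = 3 \sin(2 \eta) - 2 \sin(3 \eta) + \sin(4 \eta)$. Each mode $\sin(n\eta)$ decays as $e^{-n^2\sigma/2}$ on $\mathbb{R}$, so $w(\eta,\sigma) = \sum c_n e^{-n^2\sigma/2} \sin(n\eta)$ with $c_2=3, c_3=-2, c_4=1$: $w(\eta,\sigma) = 3 e^{-2 \sigma} \sin(2 \eta) + e^{-8 \sigma} \sin(4 \eta) - 2 e^{-9 \sigma/2} \sin(3 \eta)$.
Substituting back: $u(x,t) = w(x - 2t, t)$.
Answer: $u(x, t) = -3 e^{-2 t} \sin(4 t - 2 x) -  e^{-8 t} \sin(8 t - 4 x) + 2 e^{-9 t/2} \sin(6 t - 3 x)$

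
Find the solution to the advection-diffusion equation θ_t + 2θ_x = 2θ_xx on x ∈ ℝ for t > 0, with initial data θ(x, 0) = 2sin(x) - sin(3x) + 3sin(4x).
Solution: Moving frame: η = x - 2t, σ = t, θ = u(η,σ), so θ_t = u_σ - 2u_η and θ_xx = u_ηη.
Hence θ_t + 2θ_x = u_σ and the PDE becomes the heat equation u_σ = 2u_ηη on η ∈ ℝ.
Initial data: u(η,0) = θ(η,0) = 2sin(η) - sin(3η) + 3sin(4η). Each mode sin(nη) decays as exp(-2n²σ) on ℝ, so u(η,σ) = Σ c_n exp(-2n²σ) sin(nη) with c_1=2, c_3=-1, c_4=3: u(η,σ) = 2exp(-2σ)sin(η) - exp(-18σ)sin(3η) + 3exp(-32σ)sin(4η).
Substituting back: θ(x,t) = u(x - 2t, t).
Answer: θ(x, t) = -2exp(-2t)sin(2t - x) + exp(-18t)sin(6t - 3x) - 3exp(-32t)sin(8t - 4x)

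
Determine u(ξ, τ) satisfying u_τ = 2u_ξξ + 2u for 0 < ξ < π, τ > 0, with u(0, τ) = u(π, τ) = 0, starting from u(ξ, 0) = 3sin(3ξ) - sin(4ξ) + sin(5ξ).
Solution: Substitute u = exp(2τ)w, i.e. w = exp(-2τ)u.
By the product rule, u_τ = exp(2τ)(w_τ + 2w), u_ξξ = exp(2τ)w_ξξ.
Substituting into the PDE and dividing by exp(2τ): w_τ + 2w = 2w_ξξ + 2w.
The lower-order terms cancel, leaving the standard heat equation w_τ = 2w_ξξ.
Initial data for w: w(ξ,0) = u(ξ,0) = 3sin(3ξ) - sin(4ξ) + sin(5ξ). The boundary conditions carry over: w(0,τ) = w(π,τ) = 0.
Solve for w:
  Using separation of variables w = X(ξ)T(τ):
  Eigenfunctions: sin(nξ), n = 1, 2, 3, ...
  General solution: w(ξ, τ) = Σ c_n sin(nξ) exp(-2n² τ)
  Matching w(ξ,0) = 3sin(3ξ) - sin(4ξ) + sin(5ξ) term by term: c_3=3, c_4=-1, c_5=1.
Hence w(ξ,τ) = 3exp(-18τ)sin(3ξ) - exp(-32τ)sin(4ξ) + exp(-50τ)sin(5ξ).
Transform back: u(ξ,τ) = exp(2τ)w(ξ,τ).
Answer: u(ξ, τ) = 3exp(-16τ)sin(3ξ) - exp(-30τ)sin(4ξ) + exp(-48τ)sin(5ξ)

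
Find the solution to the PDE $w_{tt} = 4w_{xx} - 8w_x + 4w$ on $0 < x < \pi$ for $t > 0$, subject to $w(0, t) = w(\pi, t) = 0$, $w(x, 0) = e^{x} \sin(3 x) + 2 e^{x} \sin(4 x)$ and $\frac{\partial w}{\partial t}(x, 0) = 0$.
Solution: Substitute $w = e^{x}u$.
Then $w_x = e^{x}(u_x + u)$, $w_{xx} = e^{x}(u_{xx} + 2u_x + u)$, $w_{tt} = e^{x}u_{tt}$; substituting and dividing by $e^{x}$, the lower-order terms cancel: $u_{tt} = 4u_{xx}$ (standard wave equation).
Data for $u$: $u(x,0) = e^{-x}w(x,0) = \sin(3 x) + 2 \sin(4 x)$; $u_t(x,0) = e^{-x}w_t(x,0) = 0$. The boundary conditions carry over: $u(0,t) = u(\pi,t) = 0$.
Separating variables: $u = \sum [A_n \cos(\omega_n t) + B_n \sin(\omega_n t)] \sin(nx)$, $\omega_n = 2n$. From ICs: $A_3=1, A_4=2$.
So $u(x,t) = \sin(3 x) \cos(6 t) + 2 \sin(4 x) \cos(8 t)$, and $w(x,t) = e^{x}u(x,t)$.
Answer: $w(x, t) = e^{x} \sin(3 x) \cos(6 t) + 2 e^{x} \sin(4 x) \cos(8 t)$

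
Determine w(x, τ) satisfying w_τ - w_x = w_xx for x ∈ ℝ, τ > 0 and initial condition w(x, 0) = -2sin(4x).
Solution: Moving frame: η = x + τ, σ = τ, w = u(η,σ), so w_τ = u_σ + u_η and w_xx = u_ηη.
Hence w_τ - w_x = u_σ and the PDE becomes the heat equation u_σ = u_ηη on η ∈ ℝ.
Initial data: u(η,0) = w(η,0) = -2sin(4η). Each mode sin(nη) decays as exp(-n²σ) on ℝ, so u(η,σ) = Σ c_n exp(-n²σ) sin(nη) with c_4=-2: u(η,σ) = -2exp(-16σ)sin(4η).
Substituting back: w(x,τ) = u(x + τ, τ).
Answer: w(x, τ) = -2exp(-16τ)sin(4x + 4τ)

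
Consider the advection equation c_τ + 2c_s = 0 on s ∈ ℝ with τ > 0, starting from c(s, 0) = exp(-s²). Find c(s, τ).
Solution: By method of characteristics (waves move right with speed 2):
Along characteristics s - 2τ = const, c is constant, so c(s,τ) = f(s - 2τ) with f = c(·, 0).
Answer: c(s, τ) = exp(-(s - 2τ)²)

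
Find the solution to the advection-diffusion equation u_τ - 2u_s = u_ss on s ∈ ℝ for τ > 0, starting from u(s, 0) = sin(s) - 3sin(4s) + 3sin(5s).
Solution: Moving frame: η = s + 2τ, σ = τ, u = w(η,σ), so u_τ = w_σ + 2w_η and u_ss = w_ηη.
Hence u_τ - 2u_s = w_σ and the PDE becomes the heat equation w_σ = w_ηη on η ∈ ℝ.
Initial data: w(η,0) = u(η,0) = sin(η) - 3sin(4η) + 3sin(5η). Each mode sin(nη) decays as exp(-n²σ) on ℝ, so w(η,σ) = Σ c_n exp(-n²σ) sin(nη) with c_1=1, c_4=-3, c_5=3: w(η,σ) = exp(-σ)sin(η) - 3exp(-16σ)sin(4η) + 3exp(-25σ)sin(5η).
Substituting back: u(s,τ) = w(s + 2τ, τ).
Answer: u(s, τ) = exp(-τ)sin(s + 2τ) - 3exp(-16τ)sin(4s + 8τ) + 3exp(-25τ)sin(5s + 10τ)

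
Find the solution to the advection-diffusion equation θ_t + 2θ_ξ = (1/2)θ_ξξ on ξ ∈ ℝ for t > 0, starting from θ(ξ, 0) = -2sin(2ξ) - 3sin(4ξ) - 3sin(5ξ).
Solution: Moving frame: η = ξ - 2t, σ = t, θ = u(η,σ), so θ_t = u_σ - 2u_η and θ_ξξ = u_ηη.
Hence θ_t + 2θ_ξ = u_σ and the PDE becomes the heat equation u_σ = (1/2)u_ηη on η ∈ ℝ.
Initial data: u(η,0) = θ(η,0) = -2sin(2η) - 3sin(4η) - 3sin(5η). Each mode sin(nη) decays as exp(-n²σ/2) on ℝ, so u(η,σ) = Σ c_n exp(-n²σ/2) sin(nη) with c_2=-2, c_4=-3, c_5=-3: u(η,σ) = -2exp(-2σ)sin(2η) - 3exp(-8σ)sin(4η) - 3exp(-25σ/2)sin(5η).
Substituting back: θ(ξ,t) = u(ξ - 2t, t).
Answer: θ(ξ, t) = 2exp(-2t)sin(4t - 2ξ) + 3exp(-8t)sin(8t - 4ξ) + 3exp(-25t/2)sin(10t - 5ξ)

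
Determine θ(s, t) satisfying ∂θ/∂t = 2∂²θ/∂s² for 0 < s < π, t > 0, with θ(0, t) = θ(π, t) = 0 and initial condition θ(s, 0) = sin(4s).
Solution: Using separation of variables θ = X(s)G(t):
Eigenfunctions: sin(ns), n = 1, 2, 3, ...
General solution: θ(s, t) = Σ c_n sin(ns) exp(-2n² t)
Matching θ(s,0) = sin(4s) term by term: c_4=1.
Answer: θ(s, t) = exp(-32t)sin(4s)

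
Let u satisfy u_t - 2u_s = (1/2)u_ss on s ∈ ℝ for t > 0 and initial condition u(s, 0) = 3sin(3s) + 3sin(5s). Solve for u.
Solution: Change to a moving frame: let η = s + 2t, σ = t and write u(s,t) = w(η,σ).
By the chain rule u_t = w_σ + 2w_η, u_s = w_η, u_ss = w_ηη.
Then u_t - 2u_s = w_σ: the advection term cancels and the PDE becomes the heat equation w_σ = (1/2)w_ηη on η ∈ ℝ.
Initial data: w(η,0) = u(η,0) = 3sin(3η) + 3sin(5η).
On η ∈ ℝ each mode satisfies (sin(nη))″ = -n² sin(nη), so exp(-n²σ/2) sin(nη) solves the heat equation; by superposition w(η,σ) = Σ c_n exp(-n²σ/2) sin(nη).
Reading off the coefficients: c_3=3, c_5=3, so w(η,σ) = 3exp(-9σ/2)sin(3η) + 3exp(-25σ/2)sin(5η).
Substituting back η = s + 2t, σ = t: u(s,t) = w(s + 2t, t).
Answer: u(s, t) = 3exp(-9t/2)sin(3s + 6t) + 3exp(-25t/2)sin(5s + 10t)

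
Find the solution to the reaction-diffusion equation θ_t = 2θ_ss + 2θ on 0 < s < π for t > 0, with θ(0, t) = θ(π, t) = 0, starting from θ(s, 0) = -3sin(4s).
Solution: Substitute θ = exp(2t)u.
Then θ_t = exp(2t)(u_t + 2u), θ_ss = exp(2t)u_ss; substituting and dividing by exp(2t), the lower-order terms cancel: u_t = 2u_ss (standard heat equation).
Data for u: u(s,0) = θ(s,0) = -3sin(4s). The boundary conditions carry over: u(0,t) = u(π,t) = 0.
Separating variables: u = Σ c_n exp(-2n²t) sin(ns). From u(s,0) = -3sin(4s): c_4=-3.
So u(s,t) = -3exp(-32t)sin(4s), and θ(s,t) = exp(2t)u(s,t).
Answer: θ(s, t) = -3exp(-30t)sin(4s)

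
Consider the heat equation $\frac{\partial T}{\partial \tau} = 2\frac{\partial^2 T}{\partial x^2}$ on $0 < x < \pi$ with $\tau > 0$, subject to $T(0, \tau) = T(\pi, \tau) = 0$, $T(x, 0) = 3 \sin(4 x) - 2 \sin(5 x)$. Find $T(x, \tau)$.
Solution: Separating variables: $T = \sum c_n e^{-2n^2\tau} \sin(nx)$. From $T(x,0) = 3 \sin(4 x) - 2 \sin(5 x)$: $c_4=3, c_5=-2$.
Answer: $T(x, \tau) = 3 e^{-32 \tau} \sin(4 x) - 2 e^{-50 \tau} \sin(5 x)$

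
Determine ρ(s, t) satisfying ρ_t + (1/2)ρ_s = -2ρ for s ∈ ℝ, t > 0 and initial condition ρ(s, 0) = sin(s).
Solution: Substitute ρ = exp(-2t)u.
Then ρ_t = exp(-2t)(u_t - 2u), ρ_s = exp(-2t)u_s; substituting and dividing by exp(-2t), the lower-order terms cancel: u_t + (1/2)u_s = 0 (standard advection equation).
Data for u: u(s,0) = ρ(s,0) = sin(s).
By characteristics (ds/dt = 1/2), u(s,t) = f(s - (1/2)t) with f = u(·, 0).
So u(s,t) = sin(s - t/2), and ρ(s,t) = exp(-2t)u(s,t).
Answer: ρ(s, t) = exp(-2t)sin(s - t/2)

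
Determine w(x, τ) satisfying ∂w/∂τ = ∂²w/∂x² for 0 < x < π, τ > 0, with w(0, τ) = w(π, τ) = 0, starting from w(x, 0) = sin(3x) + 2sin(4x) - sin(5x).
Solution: Separating variables: w = Σ c_n exp(-n²τ) sin(nx). From w(x,0) = sin(3x) + 2sin(4x) - sin(5x): c_3=1, c_4=2, c_5=-1.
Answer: w(x, τ) = exp(-9τ)sin(3x) + 2exp(-16τ)sin(4x) - exp(-25τ)sin(5x)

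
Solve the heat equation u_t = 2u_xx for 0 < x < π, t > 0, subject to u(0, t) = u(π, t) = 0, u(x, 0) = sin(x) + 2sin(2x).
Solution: Using separation of variables u = X(x)T(t):
Eigenfunctions: sin(nx), n = 1, 2, 3, ...
General solution: u(x, t) = Σ c_n sin(nx) exp(-2n² t)
Matching u(x,0) = sin(x) + 2sin(2x) term by term: c_1=1, c_2=2.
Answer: u(x, t) = exp(-2t)sin(x) + 2exp(-8t)sin(2x)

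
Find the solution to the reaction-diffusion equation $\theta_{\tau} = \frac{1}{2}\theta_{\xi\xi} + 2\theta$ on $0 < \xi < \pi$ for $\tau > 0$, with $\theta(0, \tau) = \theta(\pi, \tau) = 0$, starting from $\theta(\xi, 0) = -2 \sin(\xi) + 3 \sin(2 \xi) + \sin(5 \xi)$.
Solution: Substitute $\theta = e^{2\tau}u$, i.e. $u = e^{-2\tau}\theta$.
By the product rule, $\theta_{\tau} = e^{2\tau}(u_{\tau} + 2u)$, $\theta_{\xi\xi} = e^{2\tau}u_{\xi\xi}$.
Substituting into the PDE and dividing by $e^{2\tau}$: $u_{\tau} + 2u = \frac{1}{2}u_{\xi\xi} + 2u$.
The lower-order terms cancel, leaving the standard heat equation $u_{\tau} = \frac{1}{2}u_{\xi\xi}$.
Initial data for $u$: $u(\xi,0) = \theta(\xi,0) = -2 \sin(\xi) + 3 \sin(2 \xi) + \sin(5 \xi)$. The boundary conditions carry over: $u(0,\tau) = u(\pi,\tau) = 0$.
Solve for $u$:
  Using separation of variables $u = X(\xi)G(\tau)$:
  Eigenfunctions: $\sin(n\xi)$, $n = 1, 2, 3, \ldots$
  General solution: $u(\xi, \tau) = \sum c_n \sin(n\xi) e^{-n^2 \tau/2}$
  Matching $u(\xi,0) = -2 \sin(\xi) + 3 \sin(2 \xi) + \sin(5 \xi)$ term by term: $c_1=-2, c_2=3, c_5=1$.
Hence $u(\xi,\tau) = 3 e^{-2 \tau} \sin(2 \xi) - 2 e^{-\tau/2} \sin(\xi) + e^{-25 \tau/2} \sin(5 \xi)$.
Transform back: $\theta(\xi,\tau) = e^{2\tau}u(\xi,\tau)$.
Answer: $\theta(\xi, \tau) = -2 e^{3 \tau/2} \sin(\xi) + 3 \sin(2 \xi) + e^{-21 \tau/2} \sin(5 \xi)$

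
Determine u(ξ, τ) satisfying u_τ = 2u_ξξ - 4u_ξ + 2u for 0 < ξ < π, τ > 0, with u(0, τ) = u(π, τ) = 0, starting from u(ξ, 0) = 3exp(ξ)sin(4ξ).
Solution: Substitute u = exp(ξ)w, i.e. w = exp(-ξ)u.
By the product rule, u_ξ = exp(ξ)(w_ξ + w), u_ξξ = exp(ξ)(w_ξξ + 2w_ξ + w), u_τ = exp(ξ)w_τ.
Substituting into the PDE and dividing by exp(ξ): w_τ = 2(w_ξξ + 2w_ξ + w) - 4(w_ξ + w) + 2w.
The lower-order terms cancel, leaving the standard heat equation w_τ = 2w_ξξ.
Initial data for w: w(ξ,0) = exp(-ξ)u(ξ,0) = 3sin(4ξ). The boundary conditions carry over: w(0,τ) = w(π,τ) = 0.
Solve for w:
  Using separation of variables w = X(ξ)T(τ):
  Eigenfunctions: sin(nξ), n = 1, 2, 3, ...
  General solution: w(ξ, τ) = Σ c_n sin(nξ) exp(-2n² τ)
  Matching w(ξ,0) = 3sin(4ξ) term by term: c_4=3.
Hence w(ξ,τ) = 3exp(-32τ)sin(4ξ).
Transform back: u(ξ,τ) = exp(ξ)w(ξ,τ).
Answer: u(ξ, τ) = 3exp(ξ)exp(-32τ)sin(4ξ)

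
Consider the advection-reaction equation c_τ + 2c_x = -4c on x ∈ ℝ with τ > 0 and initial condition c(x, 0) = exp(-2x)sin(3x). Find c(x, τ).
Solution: Substitute c = exp(-2x)u, i.e. u = exp(2x)c.
By the product rule, c_x = exp(-2x)(u_x - 2u), c_τ = exp(-2x)u_τ.
Substituting into the PDE and dividing by exp(-2x): u_τ + 2(u_x - 2u) = -4u.
The lower-order terms cancel, leaving the standard advection equation u_τ + 2u_x = 0.
Initial data for u: u(x,0) = exp(2x)c(x,0) = sin(3x).
Solve for u:
  By method of characteristics (waves move right with speed 2):
  Along characteristics x - 2τ = const, u is constant, so u(x,τ) = f(x - 2τ) with f = u(·, 0).
Hence u(x,τ) = sin(3x - 6τ).
Transform back: c(x,τ) = exp(-2x)u(x,τ).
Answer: c(x, τ) = exp(-2x)sin(3x - 6τ)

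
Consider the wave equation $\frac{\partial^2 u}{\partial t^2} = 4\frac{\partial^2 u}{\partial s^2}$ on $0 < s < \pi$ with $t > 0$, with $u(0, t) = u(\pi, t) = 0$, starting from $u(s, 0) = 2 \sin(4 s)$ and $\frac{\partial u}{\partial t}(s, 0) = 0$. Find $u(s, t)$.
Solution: Using separation of variables $u = X(s)T(t)$:
Eigenfunctions: $\sin(ns)$, $n = 1, 2, 3, \ldots$
General solution: $u(s, t) = \sum [A_n \cos(2n t) + B_n \sin(2n t)] \sin(ns)$
From $u(s,0) = 2 \sin(4 s)$: $A_4=2$. From $u_t(s,0) = 0$: all $B_n = 0$.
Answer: $u(s, t) = 2 \sin(4 s) \cos(8 t)$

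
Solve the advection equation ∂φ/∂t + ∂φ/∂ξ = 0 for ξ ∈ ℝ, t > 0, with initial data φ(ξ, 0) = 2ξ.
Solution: By method of characteristics (waves move right with speed 1):
Along characteristics ξ - t = const, φ is constant, so φ(ξ,t) = f(ξ - t) with f = φ(·, 0).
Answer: φ(ξ, t) = -2t + 2ξ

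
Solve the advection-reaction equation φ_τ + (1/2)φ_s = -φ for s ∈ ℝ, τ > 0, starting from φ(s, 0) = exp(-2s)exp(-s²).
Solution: Substitute φ = exp(-2s)u.
Then φ_s = exp(-2s)(u_s - 2u), φ_τ = exp(-2s)u_τ; substituting and dividing by exp(-2s), the lower-order terms cancel: u_τ + (1/2)u_s = 0 (standard advection equation).
Data for u: u(s,0) = exp(2s)φ(s,0) = exp(-s²).
By characteristics (ds/dτ = 1/2), u(s,τ) = f(s - (1/2)τ) with f = u(·, 0).
So u(s,τ) = exp(-(s - τ/2)²), and φ(s,τ) = exp(-2s)u(s,τ).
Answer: φ(s, τ) = exp(-2s)exp(-(s - τ/2)²)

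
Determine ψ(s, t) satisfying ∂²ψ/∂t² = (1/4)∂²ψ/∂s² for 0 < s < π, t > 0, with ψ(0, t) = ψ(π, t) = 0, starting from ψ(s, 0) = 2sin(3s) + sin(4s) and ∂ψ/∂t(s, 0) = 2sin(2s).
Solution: Separating variables: ψ = Σ [A_n cos(ω_n t) + B_n sin(ω_n t)] sin(ns), ω_n = n/2. From ICs (B_n = velocity coefficient / ω_n): A_3=2, A_4=1, B_2=2.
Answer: ψ(s, t) = 2sin(2s)sin(t) + 2sin(3s)cos(3t/2) + sin(4s)cos(2t)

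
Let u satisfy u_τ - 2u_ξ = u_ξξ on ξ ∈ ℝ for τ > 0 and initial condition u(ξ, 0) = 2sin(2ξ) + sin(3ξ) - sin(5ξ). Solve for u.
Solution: Moving frame: η = ξ + 2τ, σ = τ, u = w(η,σ), so u_τ = w_σ + 2w_η and u_ξξ = w_ηη.
Hence u_τ - 2u_ξ = w_σ and the PDE becomes the heat equation w_σ = w_ηη on η ∈ ℝ.
Initial data: w(η,0) = u(η,0) = 2sin(2η) + sin(3η) - sin(5η). Each mode sin(nη) decays as exp(-n²σ) on ℝ, so w(η,σ) = Σ c_n exp(-n²σ) sin(nη) with c_2=2, c_3=1, c_5=-1: w(η,σ) = 2exp(-4σ)sin(2η) + exp(-9σ)sin(3η) - exp(-25σ)sin(5η).
Substituting back: u(ξ,τ) = w(ξ + 2τ, τ).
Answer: u(ξ, τ) = 2exp(-4τ)sin(2ξ + 4τ) + exp(-9τ)sin(3ξ + 6τ) - exp(-25τ)sin(5ξ + 10τ)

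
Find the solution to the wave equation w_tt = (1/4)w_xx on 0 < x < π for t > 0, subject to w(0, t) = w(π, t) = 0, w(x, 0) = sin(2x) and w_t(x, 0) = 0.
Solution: Using separation of variables w = X(x)T(t):
Eigenfunctions: sin(nx), n = 1, 2, 3, ...
General solution: w(x, t) = Σ [A_n cos(n t/2) + B_n sin(n t/2)] sin(nx)
From w(x,0) = sin(2x): A_2=1. From w_t(x,0) = 0: all B_n = 0.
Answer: w(x, t) = sin(2x)cos(t)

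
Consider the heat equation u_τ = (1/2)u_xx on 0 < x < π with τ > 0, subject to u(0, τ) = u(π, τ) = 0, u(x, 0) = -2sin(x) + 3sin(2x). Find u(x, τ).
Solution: Using separation of variables u = X(x)T(τ):
Eigenfunctions: sin(nx), n = 1, 2, 3, ...
General solution: u(x, τ) = Σ c_n sin(nx) exp(-n² τ/2)
Matching u(x,0) = -2sin(x) + 3sin(2x) term by term: c_1=-2, c_2=3.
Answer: u(x, τ) = 3exp(-2τ)sin(2x) - 2exp(-τ/2)sin(x)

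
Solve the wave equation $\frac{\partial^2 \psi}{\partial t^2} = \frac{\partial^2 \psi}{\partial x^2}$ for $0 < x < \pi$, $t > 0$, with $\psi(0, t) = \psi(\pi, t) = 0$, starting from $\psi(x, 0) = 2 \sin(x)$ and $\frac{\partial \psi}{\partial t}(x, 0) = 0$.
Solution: Separating variables: $\psi = \sum [A_n \cos(\omega_n t) + B_n \sin(\omega_n t)] \sin(nx)$, $\omega_n = n$. From ICs: $A_1=2$.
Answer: $\psi(x, t) = 2 \sin(x) \cos(t)$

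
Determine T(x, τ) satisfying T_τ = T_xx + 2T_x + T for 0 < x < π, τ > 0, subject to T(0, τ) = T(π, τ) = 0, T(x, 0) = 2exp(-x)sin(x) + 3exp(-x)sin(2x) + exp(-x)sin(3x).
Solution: Substitute T = exp(-x)u.
Then T_x = exp(-x)(u_x - u), T_xx = exp(-x)(u_xx - 2u_x + u), T_τ = exp(-x)u_τ; substituting and dividing by exp(-x), the lower-order terms cancel: u_τ = u_xx (standard heat equation).
Data for u: u(x,0) = exp(x)T(x,0) = 2sin(x) + 3sin(2x) + sin(3x). The boundary conditions carry over: u(0,τ) = u(π,τ) = 0.
Separating variables: u = Σ c_n exp(-n²τ) sin(nx). From u(x,0) = 2sin(x) + 3sin(2x) + sin(3x): c_1=2, c_2=3, c_3=1.
So u(x,τ) = 2exp(-τ)sin(x) + 3exp(-4τ)sin(2x) + exp(-9τ)sin(3x), and T(x,τ) = exp(-x)u(x,τ).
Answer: T(x, τ) = 2exp(-x)exp(-τ)sin(x) + 3exp(-x)exp(-4τ)sin(2x) + exp(-x)exp(-9τ)sin(3x)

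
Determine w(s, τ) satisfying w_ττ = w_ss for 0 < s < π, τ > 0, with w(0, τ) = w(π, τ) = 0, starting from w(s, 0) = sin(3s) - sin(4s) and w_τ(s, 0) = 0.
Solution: Separating variables: w = Σ [A_n cos(ω_n τ) + B_n sin(ω_n τ)] sin(ns), ω_n = n. From ICs: A_3=1, A_4=-1.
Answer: w(s, τ) = sin(3s)cos(3τ) - sin(4s)cos(4τ)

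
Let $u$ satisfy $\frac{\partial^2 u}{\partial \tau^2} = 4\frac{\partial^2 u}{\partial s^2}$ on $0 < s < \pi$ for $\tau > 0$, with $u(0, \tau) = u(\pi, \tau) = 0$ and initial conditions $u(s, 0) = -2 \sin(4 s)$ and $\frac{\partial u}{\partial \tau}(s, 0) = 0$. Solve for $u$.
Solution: Using separation of variables $u = X(s)T(\tau)$:
Eigenfunctions: $\sin(ns)$, $n = 1, 2, 3, \ldots$
General solution: $u(s, \tau) = \sum [A_n \cos(2n \tau) + B_n \sin(2n \tau)] \sin(ns)$
From $u(s,0) = -2 \sin(4 s)$: $A_4=-2$. From $u_{\tau}(s,0) = 0$: all $B_n = 0$.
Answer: $u(s, \tau) = -2 \sin(4 s) \cos(8 \tau)$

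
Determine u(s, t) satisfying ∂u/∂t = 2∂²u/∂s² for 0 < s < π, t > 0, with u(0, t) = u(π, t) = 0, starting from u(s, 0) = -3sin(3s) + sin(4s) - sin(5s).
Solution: Using separation of variables u = X(s)T(t):
Eigenfunctions: sin(ns), n = 1, 2, 3, ...
General solution: u(s, t) = Σ c_n sin(ns) exp(-2n² t)
Matching u(s,0) = -3sin(3s) + sin(4s) - sin(5s) term by term: c_3=-3, c_4=1, c_5=-1.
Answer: u(s, t) = -3exp(-18t)sin(3s) + exp(-32t)sin(4s) - exp(-50t)sin(5s)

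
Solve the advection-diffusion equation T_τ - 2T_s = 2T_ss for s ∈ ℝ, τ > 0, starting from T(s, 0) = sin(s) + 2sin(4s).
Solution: Change to a moving frame: let η = s + 2τ, σ = τ and write T(s,τ) = u(η,σ).
By the chain rule T_τ = u_σ + 2u_η, T_s = u_η, T_ss = u_ηη.
Then T_τ - 2T_s = u_σ: the advection term cancels and the PDE becomes the heat equation u_σ = 2u_ηη on η ∈ ℝ.
Initial data: u(η,0) = T(η,0) = sin(η) + 2sin(4η).
On η ∈ ℝ each mode satisfies (sin(nη))″ = -n² sin(nη), so exp(-2n²σ) sin(nη) solves the heat equation; by superposition u(η,σ) = Σ c_n exp(-2n²σ) sin(nη).
Reading off the coefficients: c_1=1, c_4=2, so u(η,σ) = exp(-2σ)sin(η) + 2exp(-32σ)sin(4η).
Substituting back η = s + 2τ, σ = τ: T(s,τ) = u(s + 2τ, τ).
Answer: T(s, τ) = exp(-2τ)sin(s + 2τ) + 2exp(-32τ)sin(4s + 8τ)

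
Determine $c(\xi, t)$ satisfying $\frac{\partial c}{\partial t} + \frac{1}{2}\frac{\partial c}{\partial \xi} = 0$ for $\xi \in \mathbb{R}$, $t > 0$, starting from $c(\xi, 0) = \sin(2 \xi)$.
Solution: By characteristics ($d\xi/dt = 1/2$), $c(\xi,t) = f(\xi - \frac{1}{2}t)$ with $f = c( \cdot , 0)$.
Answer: $c(\xi, t) = \sin(2 \xi - t)$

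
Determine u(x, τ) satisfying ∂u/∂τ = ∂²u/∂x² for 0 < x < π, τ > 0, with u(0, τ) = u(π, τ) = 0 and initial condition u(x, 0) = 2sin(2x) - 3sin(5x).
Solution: Using separation of variables u = X(x)T(τ):
Eigenfunctions: sin(nx), n = 1, 2, 3, ...
General solution: u(x, τ) = Σ c_n sin(nx) exp(-n² τ)
Matching u(x,0) = 2sin(2x) - 3sin(5x) term by term: c_2=2, c_5=-3.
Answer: u(x, τ) = 2exp(-4τ)sin(2x) - 3exp(-25τ)sin(5x)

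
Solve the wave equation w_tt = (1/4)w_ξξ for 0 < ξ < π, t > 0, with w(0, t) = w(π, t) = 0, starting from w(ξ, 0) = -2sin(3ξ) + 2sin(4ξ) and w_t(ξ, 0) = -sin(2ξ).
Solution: Separating variables: w = Σ [A_n cos(ω_n t) + B_n sin(ω_n t)] sin(nξ), ω_n = n/2. From ICs (B_n = velocity coefficient / ω_n): A_3=-2, A_4=2, B_2=-1.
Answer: w(ξ, t) = -sin(t)sin(2ξ) - 2sin(3ξ)cos(3t/2) + 2sin(4ξ)cos(2t)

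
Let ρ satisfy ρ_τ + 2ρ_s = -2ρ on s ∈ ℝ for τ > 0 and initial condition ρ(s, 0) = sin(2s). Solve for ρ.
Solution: Substitute ρ = exp(-2τ)u, i.e. u = exp(2τ)ρ.
By the product rule, ρ_τ = exp(-2τ)(u_τ - 2u), ρ_s = exp(-2τ)u_s.
Substituting into the PDE and dividing by exp(-2τ): u_τ - 2u + 2u_s = -2u.
The lower-order terms cancel, leaving the standard advection equation u_τ + 2u_s = 0.
Initial data for u: u(s,0) = ρ(s,0) = sin(2s).
Solve for u:
  By method of characteristics (waves move right with speed 2):
  Along characteristics s - 2τ = const, u is constant, so u(s,τ) = f(s - 2τ) with f = u(·, 0).
Hence u(s,τ) = sin(2s - 4τ).
Transform back: ρ(s,τ) = exp(-2τ)u(s,τ).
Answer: ρ(s, τ) = exp(-2τ)sin(2s - 4τ)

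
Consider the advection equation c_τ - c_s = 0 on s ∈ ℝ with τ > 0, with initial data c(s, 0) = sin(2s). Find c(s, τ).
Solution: By method of characteristics (waves move left with speed 1):
Along characteristics s + τ = const, c is constant, so c(s,τ) = f(s + τ) with f = c(·, 0).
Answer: c(s, τ) = sin(2s + 2τ)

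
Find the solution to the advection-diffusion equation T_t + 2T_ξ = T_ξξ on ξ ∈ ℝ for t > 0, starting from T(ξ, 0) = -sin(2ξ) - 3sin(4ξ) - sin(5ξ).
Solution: Change to a moving frame: let η = ξ - 2t, σ = t and write T(ξ,t) = u(η,σ).
By the chain rule T_t = u_σ - 2u_η, T_ξ = u_η, T_ξξ = u_ηη.
Then T_t + 2T_ξ = u_σ: the advection term cancels and the PDE becomes the heat equation u_σ = u_ηη on η ∈ ℝ.
Initial data: u(η,0) = T(η,0) = -sin(2η) - 3sin(4η) - sin(5η).
On η ∈ ℝ each mode satisfies (sin(nη))″ = -n² sin(nη), so exp(-n²σ) sin(nη) solves the heat equation; by superposition u(η,σ) = Σ c_n exp(-n²σ) sin(nη).
Reading off the coefficients: c_2=-1, c_4=-3, c_5=-1, so u(η,σ) = -exp(-4σ)sin(2η) - 3exp(-16σ)sin(4η) - exp(-25σ)sin(5η).
Substituting back η = ξ - 2t, σ = t: T(ξ,t) = u(ξ - 2t, t).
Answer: T(ξ, t) = exp(-4t)sin(4t - 2ξ) + 3exp(-16t)sin(8t - 4ξ) + exp(-25t)sin(10t - 5ξ)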